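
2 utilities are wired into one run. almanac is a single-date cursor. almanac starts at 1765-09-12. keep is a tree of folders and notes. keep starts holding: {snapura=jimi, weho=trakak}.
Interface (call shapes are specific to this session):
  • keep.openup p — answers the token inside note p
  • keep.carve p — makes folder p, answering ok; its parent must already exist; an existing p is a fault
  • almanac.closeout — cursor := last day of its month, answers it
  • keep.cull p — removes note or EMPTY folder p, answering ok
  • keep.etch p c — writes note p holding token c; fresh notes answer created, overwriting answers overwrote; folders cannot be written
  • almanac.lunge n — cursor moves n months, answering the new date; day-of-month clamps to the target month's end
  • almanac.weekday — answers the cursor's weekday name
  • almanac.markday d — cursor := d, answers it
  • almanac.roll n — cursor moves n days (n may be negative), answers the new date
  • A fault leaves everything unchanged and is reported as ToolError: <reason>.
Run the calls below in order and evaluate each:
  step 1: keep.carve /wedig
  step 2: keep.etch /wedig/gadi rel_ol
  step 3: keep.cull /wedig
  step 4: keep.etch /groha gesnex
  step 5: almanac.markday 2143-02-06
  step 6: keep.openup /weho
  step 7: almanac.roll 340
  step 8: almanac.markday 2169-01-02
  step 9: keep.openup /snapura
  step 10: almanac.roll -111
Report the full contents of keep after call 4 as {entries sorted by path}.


Answer: {groha=gesnex, snapura=jimi, wedig/, wedig/gadi=rel_ol, weho=trakak}

Derivation:
Step: keep.carve[p='/wedig']
Result: ok
Step: keep.etch[p='/wedig/gadi'; c='rel_ol']
Result: created
Step: keep.cull[p='/wedig']
Result: ToolError: not empty
Step: keep.etch[p='/groha'; c='gesnex']
Result: created
Step: almanac.markday[d='2143-02-06']
Result: 2143-02-06
Step: keep.openup[p='/weho']
Result: trakak
Step: almanac.roll[n='340']
Result: 2144-01-12
Step: almanac.markday[d='2169-01-02']
Result: 2169-01-02
Step: keep.openup[p='/snapura']
Result: jimi
Step: almanac.roll[n='-111']
Result: 2168-09-13


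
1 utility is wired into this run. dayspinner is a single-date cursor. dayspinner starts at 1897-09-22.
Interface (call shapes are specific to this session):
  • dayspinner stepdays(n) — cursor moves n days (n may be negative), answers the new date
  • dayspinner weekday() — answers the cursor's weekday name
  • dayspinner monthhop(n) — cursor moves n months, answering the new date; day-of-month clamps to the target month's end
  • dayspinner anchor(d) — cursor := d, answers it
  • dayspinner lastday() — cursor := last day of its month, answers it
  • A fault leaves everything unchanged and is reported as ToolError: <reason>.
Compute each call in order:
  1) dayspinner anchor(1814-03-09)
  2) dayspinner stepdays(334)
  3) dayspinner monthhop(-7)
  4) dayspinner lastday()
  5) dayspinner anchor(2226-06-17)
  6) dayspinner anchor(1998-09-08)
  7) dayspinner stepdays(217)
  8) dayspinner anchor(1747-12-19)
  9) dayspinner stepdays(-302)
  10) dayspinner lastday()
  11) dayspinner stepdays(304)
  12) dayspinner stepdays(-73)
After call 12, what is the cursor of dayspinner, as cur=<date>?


Answer: cur=1747-10-17

Derivation:
·→ dayspinner anchor(d=1814-03-09)
·← 1814-03-09
·→ dayspinner stepdays(n=334)
·← 1815-02-06
·→ dayspinner monthhop(n=-7)
·← 1814-07-06
·→ dayspinner lastday()
·← 1814-07-31
·→ dayspinner anchor(d=2226-06-17)
·← 2226-06-17
·→ dayspinner anchor(d=1998-09-08)
·← 1998-09-08
·→ dayspinner stepdays(n=217)
·← 1999-04-13
·→ dayspinner anchor(d=1747-12-19)
·← 1747-12-19
·→ dayspinner stepdays(n=-302)
·← 1747-02-20
·→ dayspinner lastday()
·← 1747-02-28
·→ dayspinner stepdays(n=304)
·← 1747-12-29
·→ dayspinner stepdays(n=-73)
·← 1747-10-17


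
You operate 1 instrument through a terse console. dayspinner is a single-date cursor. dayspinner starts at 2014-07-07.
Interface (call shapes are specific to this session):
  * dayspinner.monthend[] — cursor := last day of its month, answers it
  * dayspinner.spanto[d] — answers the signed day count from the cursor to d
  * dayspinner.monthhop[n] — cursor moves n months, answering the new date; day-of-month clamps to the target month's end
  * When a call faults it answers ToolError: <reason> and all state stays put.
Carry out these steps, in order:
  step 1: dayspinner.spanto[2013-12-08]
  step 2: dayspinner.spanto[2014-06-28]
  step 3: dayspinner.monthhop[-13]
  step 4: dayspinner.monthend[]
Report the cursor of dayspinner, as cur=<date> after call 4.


Answer: cur=2013-06-30

Derivation:
==> spanto(d: 2013-12-08)
<== -211
==> spanto(d: 2014-06-28)
<== -9
==> monthhop(n: -13)
<== 2013-06-07
==> monthend()
<== 2013-06-30


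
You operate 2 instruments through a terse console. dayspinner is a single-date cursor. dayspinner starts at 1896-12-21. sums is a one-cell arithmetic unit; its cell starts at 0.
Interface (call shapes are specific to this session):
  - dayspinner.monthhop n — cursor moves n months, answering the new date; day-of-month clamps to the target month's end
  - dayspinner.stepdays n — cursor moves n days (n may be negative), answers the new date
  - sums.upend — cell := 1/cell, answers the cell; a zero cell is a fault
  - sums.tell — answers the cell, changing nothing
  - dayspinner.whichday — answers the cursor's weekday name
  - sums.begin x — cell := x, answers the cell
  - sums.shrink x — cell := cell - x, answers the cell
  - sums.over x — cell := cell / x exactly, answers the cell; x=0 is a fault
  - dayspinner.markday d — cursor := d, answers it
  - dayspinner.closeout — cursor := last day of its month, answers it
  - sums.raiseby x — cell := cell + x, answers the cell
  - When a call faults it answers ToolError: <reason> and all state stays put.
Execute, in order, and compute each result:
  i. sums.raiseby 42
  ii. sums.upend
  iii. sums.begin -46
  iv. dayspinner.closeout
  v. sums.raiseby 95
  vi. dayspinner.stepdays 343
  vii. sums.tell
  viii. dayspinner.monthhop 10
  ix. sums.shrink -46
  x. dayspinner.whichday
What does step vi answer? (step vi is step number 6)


Answer: 1897-12-09

Derivation:
Next I call raiseby with x='42': 42.
I run upend, yielding 1/42.
Invoking begin with x='-46', yielding -46.
I invoke closeout, — result: 1896-12-31.
I run raiseby with x='95', yielding 49.
I run stepdays with n='343', and observe 1897-12-09.
Now I run tell, → 49.
I try monthhop with n='10', and see 1898-10-09.
I run shrink with x='-46', which returns 95.
Calling whichday(), giving Sunday.


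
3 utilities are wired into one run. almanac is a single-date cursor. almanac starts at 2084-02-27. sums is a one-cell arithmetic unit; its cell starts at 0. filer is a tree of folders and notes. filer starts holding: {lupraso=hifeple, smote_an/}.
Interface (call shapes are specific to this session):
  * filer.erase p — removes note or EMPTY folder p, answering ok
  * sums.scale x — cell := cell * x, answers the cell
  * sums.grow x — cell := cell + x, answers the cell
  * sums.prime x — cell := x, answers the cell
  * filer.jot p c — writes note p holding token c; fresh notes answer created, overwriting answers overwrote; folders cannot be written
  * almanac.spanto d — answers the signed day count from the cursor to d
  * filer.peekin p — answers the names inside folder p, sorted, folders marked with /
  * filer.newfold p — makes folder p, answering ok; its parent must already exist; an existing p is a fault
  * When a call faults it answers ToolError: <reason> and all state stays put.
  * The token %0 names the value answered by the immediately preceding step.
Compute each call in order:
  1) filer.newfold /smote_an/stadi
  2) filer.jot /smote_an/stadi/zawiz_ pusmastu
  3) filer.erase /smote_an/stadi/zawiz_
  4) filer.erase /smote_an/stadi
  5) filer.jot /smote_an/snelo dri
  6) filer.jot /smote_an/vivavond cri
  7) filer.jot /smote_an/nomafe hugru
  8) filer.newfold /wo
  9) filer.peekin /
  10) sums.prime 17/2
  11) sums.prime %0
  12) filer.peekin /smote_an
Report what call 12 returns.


Answer: [nomafe, snelo, vivavond]

Derivation:
I use filer.newfold with p: /smote_an/stadi, and get ok.
I invoke filer.jot with p: /smote_an/stadi/zawiz_, c: pusmastu, which returns created.
Next I call filer.erase with p: /smote_an/stadi/zawiz_, giving ok.
Invoking filer.erase with p: /smote_an/stadi: ok.
I call filer.jot with p: /smote_an/snelo, c: dri: created.
I call filer.jot with p: /smote_an/vivavond, c: cri, and get created.
I run filer.jot with p: /smote_an/nomafe, c: hugru, and observe created.
Then filer.newfold with p: /wo, — result: ok.
I call filer.peekin with p: /, giving [lupraso, smote_an/, wo/].
I invoke sums.prime with x: 17/2, which returns 17/2.
Calling sums.prime with x: %0, yielding 17/2.
Calling filer.peekin with p: /smote_an: [nomafe, snelo, vivavond].


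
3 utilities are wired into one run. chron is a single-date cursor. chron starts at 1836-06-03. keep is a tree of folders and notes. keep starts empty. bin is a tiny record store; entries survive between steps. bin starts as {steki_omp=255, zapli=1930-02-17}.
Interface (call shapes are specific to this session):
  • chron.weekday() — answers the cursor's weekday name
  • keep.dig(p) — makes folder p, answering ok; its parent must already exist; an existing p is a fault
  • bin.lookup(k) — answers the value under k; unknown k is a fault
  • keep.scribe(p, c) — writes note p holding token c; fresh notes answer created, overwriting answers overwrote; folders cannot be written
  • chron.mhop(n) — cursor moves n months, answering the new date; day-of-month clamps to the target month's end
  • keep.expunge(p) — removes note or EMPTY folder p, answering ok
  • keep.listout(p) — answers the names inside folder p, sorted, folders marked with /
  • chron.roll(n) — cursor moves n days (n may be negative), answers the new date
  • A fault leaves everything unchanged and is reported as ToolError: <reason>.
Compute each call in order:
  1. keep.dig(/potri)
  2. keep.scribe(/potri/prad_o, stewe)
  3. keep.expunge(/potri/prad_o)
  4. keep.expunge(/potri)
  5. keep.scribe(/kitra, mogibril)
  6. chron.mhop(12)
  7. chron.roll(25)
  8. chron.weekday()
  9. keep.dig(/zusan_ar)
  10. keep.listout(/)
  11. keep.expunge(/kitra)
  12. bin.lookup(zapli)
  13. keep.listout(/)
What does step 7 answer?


>> keep.dig(p=/potri)
<< ok
>> keep.scribe(p=/potri/prad_o, c=stewe)
<< created
>> keep.expunge(p=/potri/prad_o)
<< ok
>> keep.expunge(p=/potri)
<< ok
>> keep.scribe(p=/kitra, c=mogibril)
<< created
>> chron.mhop(n=12)
<< 1837-06-03
>> chron.roll(n=25)
<< 1837-06-28
>> chron.weekday()
<< Wednesday
>> keep.dig(p=/zusan_ar)
<< ok
>> keep.listout(p=/)
<< [kitra, zusan_ar/]
>> keep.expunge(p=/kitra)
<< ok
>> bin.lookup(k=zapli)
<< 1930-02-17
>> keep.listout(p=/)
<< [zusan_ar/]

Answer: 1837-06-28


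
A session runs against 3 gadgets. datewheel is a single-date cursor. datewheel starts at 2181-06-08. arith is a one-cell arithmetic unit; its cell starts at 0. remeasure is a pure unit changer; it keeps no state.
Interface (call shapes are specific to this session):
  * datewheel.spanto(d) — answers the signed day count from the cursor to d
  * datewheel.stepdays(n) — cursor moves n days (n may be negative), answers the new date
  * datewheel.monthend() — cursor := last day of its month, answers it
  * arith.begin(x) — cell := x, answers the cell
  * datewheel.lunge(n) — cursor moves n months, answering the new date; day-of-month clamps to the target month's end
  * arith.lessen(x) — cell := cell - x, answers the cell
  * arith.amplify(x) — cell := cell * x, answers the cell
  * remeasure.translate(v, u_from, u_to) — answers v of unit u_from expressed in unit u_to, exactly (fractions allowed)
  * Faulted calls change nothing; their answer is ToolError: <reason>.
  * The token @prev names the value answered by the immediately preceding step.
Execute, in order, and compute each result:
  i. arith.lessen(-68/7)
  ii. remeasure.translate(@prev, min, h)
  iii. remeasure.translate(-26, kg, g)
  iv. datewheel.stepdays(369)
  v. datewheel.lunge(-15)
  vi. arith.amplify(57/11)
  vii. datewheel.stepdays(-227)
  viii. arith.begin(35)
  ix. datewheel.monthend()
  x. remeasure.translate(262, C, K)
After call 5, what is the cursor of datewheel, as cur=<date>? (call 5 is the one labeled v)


Answer: cur=2181-03-12

Derivation:
→ arith.lessen(x=-68/7)
← 68/7
→ remeasure.translate(v=@prev, u_from=min, u_to=h)
← 17/105
→ remeasure.translate(v=-26, u_from=kg, u_to=g)
← -26000
→ datewheel.stepdays(n=369)
← 2182-06-12
→ datewheel.lunge(n=-15)
← 2181-03-12
→ arith.amplify(x=57/11)
← 3876/77
→ datewheel.stepdays(n=-227)
← 2180-07-28
→ arith.begin(x=35)
← 35
→ datewheel.monthend()
← 2180-07-31
→ remeasure.translate(v=262, u_from=C, u_to=K)
← 10703/20


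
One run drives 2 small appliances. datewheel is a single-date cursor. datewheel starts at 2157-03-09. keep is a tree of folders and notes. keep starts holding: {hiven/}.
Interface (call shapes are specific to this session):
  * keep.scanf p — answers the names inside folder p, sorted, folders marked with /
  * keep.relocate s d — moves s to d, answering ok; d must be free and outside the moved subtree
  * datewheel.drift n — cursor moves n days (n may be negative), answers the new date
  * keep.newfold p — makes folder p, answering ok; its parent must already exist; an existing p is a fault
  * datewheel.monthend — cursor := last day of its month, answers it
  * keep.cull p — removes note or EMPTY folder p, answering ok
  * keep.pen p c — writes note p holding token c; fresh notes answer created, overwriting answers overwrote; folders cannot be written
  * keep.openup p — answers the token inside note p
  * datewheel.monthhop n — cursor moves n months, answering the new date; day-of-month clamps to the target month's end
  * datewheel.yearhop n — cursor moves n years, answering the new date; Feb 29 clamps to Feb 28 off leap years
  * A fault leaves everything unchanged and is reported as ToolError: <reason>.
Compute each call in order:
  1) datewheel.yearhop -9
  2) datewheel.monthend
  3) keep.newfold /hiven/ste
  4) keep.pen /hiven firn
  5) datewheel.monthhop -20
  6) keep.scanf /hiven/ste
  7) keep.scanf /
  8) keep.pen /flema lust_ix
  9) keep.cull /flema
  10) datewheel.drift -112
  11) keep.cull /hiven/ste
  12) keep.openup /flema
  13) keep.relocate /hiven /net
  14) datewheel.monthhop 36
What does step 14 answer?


==> yearhop(n=-9)
<== 2148-03-09
==> monthend()
<== 2148-03-31
==> newfold(p=/hiven/ste)
<== ok
==> pen(p=/hiven, c=firn)
<== ToolError: is a directory
==> monthhop(n=-20)
<== 2146-07-31
==> scanf(p=/hiven/ste)
<== []
==> scanf(p=/)
<== [hiven/]
==> pen(p=/flema, c=lust_ix)
<== created
==> cull(p=/flema)
<== ok
==> drift(n=-112)
<== 2146-04-10
==> cull(p=/hiven/ste)
<== ok
==> openup(p=/flema)
<== ToolError: not found
==> relocate(s=/hiven, d=/net)
<== ok
==> monthhop(n=36)
<== 2149-04-10

Answer: 2149-04-10


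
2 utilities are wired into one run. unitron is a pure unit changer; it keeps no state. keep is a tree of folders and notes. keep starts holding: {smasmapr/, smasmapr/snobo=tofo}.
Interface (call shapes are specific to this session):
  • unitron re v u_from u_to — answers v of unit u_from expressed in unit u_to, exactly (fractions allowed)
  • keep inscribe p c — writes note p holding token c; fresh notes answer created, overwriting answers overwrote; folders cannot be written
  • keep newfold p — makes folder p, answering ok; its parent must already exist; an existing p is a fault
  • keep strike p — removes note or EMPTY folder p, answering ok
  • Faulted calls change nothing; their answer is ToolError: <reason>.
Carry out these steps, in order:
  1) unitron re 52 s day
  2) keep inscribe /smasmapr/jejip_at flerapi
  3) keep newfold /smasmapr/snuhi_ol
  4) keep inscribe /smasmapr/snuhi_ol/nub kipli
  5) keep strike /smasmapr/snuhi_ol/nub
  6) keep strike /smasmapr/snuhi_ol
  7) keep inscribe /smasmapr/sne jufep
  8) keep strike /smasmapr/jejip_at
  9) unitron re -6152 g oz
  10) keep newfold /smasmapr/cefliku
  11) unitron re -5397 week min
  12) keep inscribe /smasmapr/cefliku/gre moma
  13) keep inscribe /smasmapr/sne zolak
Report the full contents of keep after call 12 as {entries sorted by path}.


Answer: {smasmapr/, smasmapr/cefliku/, smasmapr/cefliku/gre=moma, smasmapr/sne=jufep, smasmapr/snobo=tofo}

Derivation:
Step: unitron re[v: 52; u_from: s; u_to: day]
Result: 13/21600
Step: keep inscribe[p: /smasmapr/jejip_at; c: flerapi]
Result: created
Step: keep newfold[p: /smasmapr/snuhi_ol]
Result: ok
Step: keep inscribe[p: /smasmapr/snuhi_ol/nub; c: kipli]
Result: created
Step: keep strike[p: /smasmapr/snuhi_ol/nub]
Result: ok
Step: keep strike[p: /smasmapr/snuhi_ol]
Result: ok
Step: keep inscribe[p: /smasmapr/sne; c: jufep]
Result: created
Step: keep strike[p: /smasmapr/jejip_at]
Result: ok
Step: unitron re[v: -6152; u_from: g; u_to: oz]
Result: -9843200000/45359237
Step: keep newfold[p: /smasmapr/cefliku]
Result: ok
Step: unitron re[v: -5397; u_from: week; u_to: min]
Result: -54401760
Step: keep inscribe[p: /smasmapr/cefliku/gre; c: moma]
Result: created
Step: keep inscribe[p: /smasmapr/sne; c: zolak]
Result: overwrote


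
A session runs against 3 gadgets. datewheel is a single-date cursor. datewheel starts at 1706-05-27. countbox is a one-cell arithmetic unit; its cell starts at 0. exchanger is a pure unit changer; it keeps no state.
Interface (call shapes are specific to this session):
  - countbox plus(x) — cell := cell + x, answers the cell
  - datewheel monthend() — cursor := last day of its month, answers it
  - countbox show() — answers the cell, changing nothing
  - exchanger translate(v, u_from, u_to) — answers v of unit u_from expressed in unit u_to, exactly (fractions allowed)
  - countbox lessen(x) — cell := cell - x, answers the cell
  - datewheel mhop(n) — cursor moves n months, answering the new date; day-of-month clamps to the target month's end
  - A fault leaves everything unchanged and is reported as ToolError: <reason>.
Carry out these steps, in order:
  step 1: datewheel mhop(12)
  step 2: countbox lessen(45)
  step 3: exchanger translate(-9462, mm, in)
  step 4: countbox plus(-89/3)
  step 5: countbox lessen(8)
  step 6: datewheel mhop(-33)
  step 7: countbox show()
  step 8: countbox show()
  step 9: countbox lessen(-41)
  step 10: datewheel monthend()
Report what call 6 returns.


% datewheel mhop 12
:: 1707-05-27
% countbox lessen 45
:: -45
% exchanger translate -9462 mm in
:: -47310/127
% countbox plus -89/3
:: -224/3
% countbox lessen 8
:: -248/3
% datewheel mhop -33
:: 1704-08-27
% countbox show
:: -248/3
% countbox show
:: -248/3
% countbox lessen -41
:: -125/3
% datewheel monthend
:: 1704-08-31

Answer: 1704-08-27


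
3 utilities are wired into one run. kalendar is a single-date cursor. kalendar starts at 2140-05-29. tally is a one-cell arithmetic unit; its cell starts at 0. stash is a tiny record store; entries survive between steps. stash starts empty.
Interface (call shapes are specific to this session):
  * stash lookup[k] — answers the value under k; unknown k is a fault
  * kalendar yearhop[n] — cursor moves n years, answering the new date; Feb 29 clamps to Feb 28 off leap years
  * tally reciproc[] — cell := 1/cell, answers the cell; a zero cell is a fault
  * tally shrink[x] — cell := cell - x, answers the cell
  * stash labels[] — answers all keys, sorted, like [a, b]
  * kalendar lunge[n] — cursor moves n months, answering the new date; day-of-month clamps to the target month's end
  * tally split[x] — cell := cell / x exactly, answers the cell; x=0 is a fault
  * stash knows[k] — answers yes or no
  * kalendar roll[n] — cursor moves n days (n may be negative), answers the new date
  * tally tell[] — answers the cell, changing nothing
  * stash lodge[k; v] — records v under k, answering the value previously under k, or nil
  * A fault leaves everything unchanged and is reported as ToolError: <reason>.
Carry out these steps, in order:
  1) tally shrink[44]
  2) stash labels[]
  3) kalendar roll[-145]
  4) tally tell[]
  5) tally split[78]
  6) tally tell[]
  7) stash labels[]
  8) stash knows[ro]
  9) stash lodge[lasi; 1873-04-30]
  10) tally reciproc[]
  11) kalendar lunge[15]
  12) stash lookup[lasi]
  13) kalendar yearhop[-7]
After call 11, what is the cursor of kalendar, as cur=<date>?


Answer: cur=2141-04-05

Derivation:
Act: tally shrink[44]
Obs: -44
Act: stash labels[]
Obs: []
Act: kalendar roll[-145]
Obs: 2140-01-05
Act: tally tell[]
Obs: -44
Act: tally split[78]
Obs: -22/39
Act: tally tell[]
Obs: -22/39
Act: stash labels[]
Obs: []
Act: stash knows[ro]
Obs: no
Act: stash lodge[lasi; 1873-04-30]
Obs: nil
Act: tally reciproc[]
Obs: -39/22
Act: kalendar lunge[15]
Obs: 2141-04-05
Act: stash lookup[lasi]
Obs: 1873-04-30
Act: kalendar yearhop[-7]
Obs: 2134-04-05


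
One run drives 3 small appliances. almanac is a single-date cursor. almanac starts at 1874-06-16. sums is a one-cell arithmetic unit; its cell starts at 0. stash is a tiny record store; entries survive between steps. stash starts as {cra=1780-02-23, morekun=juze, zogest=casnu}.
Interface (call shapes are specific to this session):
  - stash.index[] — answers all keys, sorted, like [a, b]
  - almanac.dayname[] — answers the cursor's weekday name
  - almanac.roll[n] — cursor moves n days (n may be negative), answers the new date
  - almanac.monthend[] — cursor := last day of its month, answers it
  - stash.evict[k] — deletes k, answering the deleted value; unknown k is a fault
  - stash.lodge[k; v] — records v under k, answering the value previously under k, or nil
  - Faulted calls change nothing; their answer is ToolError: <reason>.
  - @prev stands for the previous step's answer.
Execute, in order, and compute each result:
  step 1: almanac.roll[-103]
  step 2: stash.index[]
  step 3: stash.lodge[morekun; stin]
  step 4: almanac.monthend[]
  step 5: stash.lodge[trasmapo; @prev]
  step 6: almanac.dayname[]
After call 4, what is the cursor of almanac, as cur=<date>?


Answer: cur=1874-03-31

Derivation:
→ almanac.roll(-103)
← 1874-03-05
→ stash.index()
← [cra, morekun, zogest]
→ stash.lodge(morekun, stin)
← juze
→ almanac.monthend()
← 1874-03-31
→ stash.lodge(trasmapo, @prev)
← nil
→ almanac.dayname()
← Tuesday


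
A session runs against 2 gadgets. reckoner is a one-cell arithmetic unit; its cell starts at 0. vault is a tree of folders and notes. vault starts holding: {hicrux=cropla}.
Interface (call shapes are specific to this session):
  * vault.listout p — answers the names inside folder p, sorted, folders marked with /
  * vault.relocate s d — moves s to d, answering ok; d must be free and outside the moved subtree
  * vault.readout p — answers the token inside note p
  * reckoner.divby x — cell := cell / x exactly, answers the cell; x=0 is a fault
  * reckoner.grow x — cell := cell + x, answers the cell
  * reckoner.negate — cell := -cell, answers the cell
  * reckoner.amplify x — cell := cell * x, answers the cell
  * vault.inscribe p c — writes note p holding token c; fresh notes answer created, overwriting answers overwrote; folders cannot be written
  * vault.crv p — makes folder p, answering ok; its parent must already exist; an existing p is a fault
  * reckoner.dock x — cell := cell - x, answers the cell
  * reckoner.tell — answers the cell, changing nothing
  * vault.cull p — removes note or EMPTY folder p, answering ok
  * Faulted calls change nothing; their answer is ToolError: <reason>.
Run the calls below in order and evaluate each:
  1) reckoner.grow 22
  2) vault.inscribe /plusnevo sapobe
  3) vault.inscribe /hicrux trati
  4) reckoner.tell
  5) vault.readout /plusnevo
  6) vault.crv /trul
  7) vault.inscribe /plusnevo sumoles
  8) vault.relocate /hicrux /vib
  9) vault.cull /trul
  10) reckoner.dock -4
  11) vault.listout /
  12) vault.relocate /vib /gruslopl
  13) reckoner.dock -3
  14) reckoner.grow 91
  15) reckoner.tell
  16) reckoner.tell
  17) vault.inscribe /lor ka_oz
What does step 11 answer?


Answer: [plusnevo, vib]

Derivation:
> reckoner.grow x='22'
[out] 22
> vault.inscribe p='/plusnevo' c='sapobe'
[out] created
> vault.inscribe p='/hicrux' c='trati'
[out] overwrote
> reckoner.tell
[out] 22
> vault.readout p='/plusnevo'
[out] sapobe
> vault.crv p='/trul'
[out] ok
> vault.inscribe p='/plusnevo' c='sumoles'
[out] overwrote
> vault.relocate s='/hicrux' d='/vib'
[out] ok
> vault.cull p='/trul'
[out] ok
> reckoner.dock x='-4'
[out] 26
> vault.listout p='/'
[out] [plusnevo, vib]
> vault.relocate s='/vib' d='/gruslopl'
[out] ok
> reckoner.dock x='-3'
[out] 29
> reckoner.grow x='91'
[out] 120
> reckoner.tell
[out] 120
> reckoner.tell
[out] 120
> vault.inscribe p='/lor' c='ka_oz'
[out] created


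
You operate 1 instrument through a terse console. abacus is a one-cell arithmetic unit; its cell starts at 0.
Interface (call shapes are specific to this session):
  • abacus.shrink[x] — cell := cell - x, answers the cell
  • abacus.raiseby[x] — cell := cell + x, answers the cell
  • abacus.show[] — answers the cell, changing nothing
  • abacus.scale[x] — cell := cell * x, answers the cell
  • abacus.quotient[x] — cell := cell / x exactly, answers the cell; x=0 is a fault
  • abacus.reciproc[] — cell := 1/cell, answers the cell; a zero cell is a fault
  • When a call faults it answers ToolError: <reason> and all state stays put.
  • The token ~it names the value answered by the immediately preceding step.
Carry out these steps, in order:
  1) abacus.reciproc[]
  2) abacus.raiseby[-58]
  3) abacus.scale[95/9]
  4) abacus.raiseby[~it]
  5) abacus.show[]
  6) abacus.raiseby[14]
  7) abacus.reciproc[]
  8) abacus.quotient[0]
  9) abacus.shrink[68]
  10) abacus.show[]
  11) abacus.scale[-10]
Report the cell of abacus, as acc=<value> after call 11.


Calling reciproc(), and get ToolError: reciprocal of zero.
I call raiseby with x='-58': -58.
I use scale with x='95/9', which returns -5510/9.
I try raiseby with x='~it', yielding -11020/9.
I try show, and get -11020/9.
I call raiseby with x='14': -10894/9.
Next I call reciproc, which returns -9/10894.
I use quotient with x='0', and get ToolError: division by zero.
Using shrink with x='68', which returns -740801/10894.
Next I call show, giving -740801/10894.
Next I call scale with x='-10', and observe 3704005/5447.

Answer: acc=3704005/5447


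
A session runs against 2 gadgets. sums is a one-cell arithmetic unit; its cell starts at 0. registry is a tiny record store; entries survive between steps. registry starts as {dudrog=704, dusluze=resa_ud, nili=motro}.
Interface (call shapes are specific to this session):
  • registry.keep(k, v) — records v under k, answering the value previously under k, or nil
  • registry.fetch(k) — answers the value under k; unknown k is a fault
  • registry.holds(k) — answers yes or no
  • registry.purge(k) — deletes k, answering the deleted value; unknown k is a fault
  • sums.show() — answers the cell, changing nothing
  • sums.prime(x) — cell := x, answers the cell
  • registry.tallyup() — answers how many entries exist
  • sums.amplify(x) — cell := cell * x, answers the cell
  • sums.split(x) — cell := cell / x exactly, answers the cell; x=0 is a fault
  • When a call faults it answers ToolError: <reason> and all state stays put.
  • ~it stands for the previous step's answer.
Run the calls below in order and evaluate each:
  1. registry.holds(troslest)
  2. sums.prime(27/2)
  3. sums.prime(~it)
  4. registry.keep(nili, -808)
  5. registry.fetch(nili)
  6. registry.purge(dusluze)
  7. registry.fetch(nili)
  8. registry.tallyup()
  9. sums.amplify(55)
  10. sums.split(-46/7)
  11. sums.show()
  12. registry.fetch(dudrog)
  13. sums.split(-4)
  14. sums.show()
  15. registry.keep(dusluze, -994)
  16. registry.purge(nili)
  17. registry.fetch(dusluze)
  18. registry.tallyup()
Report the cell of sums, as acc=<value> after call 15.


-- 1. holds(k=troslest) => no
-- 2. prime(x=27/2) => 27/2
-- 3. prime(x=~it) => 27/2
-- 4. keep(k=nili, v=-808) => motro
-- 5. fetch(k=nili) => -808
-- 6. purge(k=dusluze) => resa_ud
-- 7. fetch(k=nili) => -808
-- 8. tallyup() => 2
-- 9. amplify(x=55) => 1485/2
-- 10. split(x=-46/7) => -10395/92
-- 11. show() => -10395/92
-- 12. fetch(k=dudrog) => 704
-- 13. split(x=-4) => 10395/368
-- 14. show() => 10395/368
-- 15. keep(k=dusluze, v=-994) => nil
-- 16. purge(k=nili) => -808
-- 17. fetch(k=dusluze) => -994
-- 18. tallyup() => 2

Answer: acc=10395/368


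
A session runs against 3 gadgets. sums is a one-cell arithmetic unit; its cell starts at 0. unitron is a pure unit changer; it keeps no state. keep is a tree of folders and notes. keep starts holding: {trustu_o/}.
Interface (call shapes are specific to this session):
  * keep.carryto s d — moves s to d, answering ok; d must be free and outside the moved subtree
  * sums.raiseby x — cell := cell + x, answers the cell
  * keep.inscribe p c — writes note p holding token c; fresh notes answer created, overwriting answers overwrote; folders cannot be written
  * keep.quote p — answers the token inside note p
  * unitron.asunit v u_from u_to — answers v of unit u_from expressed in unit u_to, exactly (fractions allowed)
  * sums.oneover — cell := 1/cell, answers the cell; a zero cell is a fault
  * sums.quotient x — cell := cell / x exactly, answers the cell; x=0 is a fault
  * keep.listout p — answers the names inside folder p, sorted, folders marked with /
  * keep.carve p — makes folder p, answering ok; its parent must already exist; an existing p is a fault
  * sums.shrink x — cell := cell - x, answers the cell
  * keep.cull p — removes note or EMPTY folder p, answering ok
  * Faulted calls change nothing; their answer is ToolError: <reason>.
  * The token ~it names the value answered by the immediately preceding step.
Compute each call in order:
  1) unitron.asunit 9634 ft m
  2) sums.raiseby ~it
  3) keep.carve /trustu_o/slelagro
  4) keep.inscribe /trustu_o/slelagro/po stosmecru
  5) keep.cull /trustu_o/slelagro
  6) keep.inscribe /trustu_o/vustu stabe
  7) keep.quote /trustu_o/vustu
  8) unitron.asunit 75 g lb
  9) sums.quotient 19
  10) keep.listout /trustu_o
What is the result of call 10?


Answer: [slelagro/, vustu]

Derivation:
Then asunit passing v=9634, u_from=ft, u_to=m, yielding 1835277/625.
Using raiseby passing x=~it: 1835277/625.
I try carve passing p=/trustu_o/slelagro: ok.
Next I call inscribe passing p=/trustu_o/slelagro/po, c=stosmecru, yielding created.
Now I run cull passing p=/trustu_o/slelagro, → ToolError: not empty.
Now I run inscribe passing p=/trustu_o/vustu, c=stabe: created.
I run quote passing p=/trustu_o/vustu, giving stabe.
Invoking asunit passing v=75, u_from=g, u_to=lb, → 7500000/45359237.
I run quotient passing x=19, which returns 1835277/11875.
Invoking listout passing p=/trustu_o, → [slelagro/, vustu].


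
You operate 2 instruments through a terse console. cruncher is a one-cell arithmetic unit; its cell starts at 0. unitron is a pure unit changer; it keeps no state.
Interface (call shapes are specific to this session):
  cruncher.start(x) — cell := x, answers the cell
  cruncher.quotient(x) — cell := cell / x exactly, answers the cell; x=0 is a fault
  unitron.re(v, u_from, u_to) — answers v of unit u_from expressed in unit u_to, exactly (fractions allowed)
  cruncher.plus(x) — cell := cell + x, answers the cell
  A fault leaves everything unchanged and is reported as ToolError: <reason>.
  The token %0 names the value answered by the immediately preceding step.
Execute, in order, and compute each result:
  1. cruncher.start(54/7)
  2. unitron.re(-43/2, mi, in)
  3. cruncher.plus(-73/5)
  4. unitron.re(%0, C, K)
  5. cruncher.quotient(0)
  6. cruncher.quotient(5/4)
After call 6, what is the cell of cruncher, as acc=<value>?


Answer: acc=-964/175

Derivation:
-- start(x→54/7) => 54/7
-- re(v→-43/2, u_from→mi, u_to→in) => -1362240
-- plus(x→-73/5) => -241/35
-- re(v→%0, u_from→C, u_to→K) => 37277/140
-- quotient(x→0) => ToolError: division by zero
-- quotient(x→5/4) => -964/175


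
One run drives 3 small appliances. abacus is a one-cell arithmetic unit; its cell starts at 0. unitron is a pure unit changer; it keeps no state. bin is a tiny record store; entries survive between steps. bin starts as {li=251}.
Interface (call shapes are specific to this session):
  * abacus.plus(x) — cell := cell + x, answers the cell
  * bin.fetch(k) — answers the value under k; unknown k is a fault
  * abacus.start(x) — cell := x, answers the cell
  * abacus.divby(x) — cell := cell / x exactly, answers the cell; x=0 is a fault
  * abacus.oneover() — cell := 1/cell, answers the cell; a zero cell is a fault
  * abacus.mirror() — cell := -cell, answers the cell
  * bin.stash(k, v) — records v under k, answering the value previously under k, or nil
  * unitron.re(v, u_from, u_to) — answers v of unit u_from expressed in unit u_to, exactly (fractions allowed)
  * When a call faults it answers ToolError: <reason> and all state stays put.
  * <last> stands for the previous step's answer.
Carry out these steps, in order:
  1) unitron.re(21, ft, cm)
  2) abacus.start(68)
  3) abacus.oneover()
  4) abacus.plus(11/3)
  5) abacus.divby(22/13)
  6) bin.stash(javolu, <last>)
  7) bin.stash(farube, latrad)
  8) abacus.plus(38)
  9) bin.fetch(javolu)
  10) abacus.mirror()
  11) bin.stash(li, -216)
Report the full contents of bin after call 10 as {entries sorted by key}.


CALL unitron.re[21; ft; cm]
RET  16002/25
CALL abacus.start[68]
RET  68
CALL abacus.oneover[]
RET  1/68
CALL abacus.plus[11/3]
RET  751/204
CALL abacus.divby[22/13]
RET  9763/4488
CALL bin.stash[javolu; <last>]
RET  nil
CALL bin.stash[farube; latrad]
RET  nil
CALL abacus.plus[38]
RET  180307/4488
CALL bin.fetch[javolu]
RET  9763/4488
CALL abacus.mirror[]
RET  -180307/4488
CALL bin.stash[li; -216]
RET  251

Answer: {farube=latrad, javolu=9763/4488, li=251}


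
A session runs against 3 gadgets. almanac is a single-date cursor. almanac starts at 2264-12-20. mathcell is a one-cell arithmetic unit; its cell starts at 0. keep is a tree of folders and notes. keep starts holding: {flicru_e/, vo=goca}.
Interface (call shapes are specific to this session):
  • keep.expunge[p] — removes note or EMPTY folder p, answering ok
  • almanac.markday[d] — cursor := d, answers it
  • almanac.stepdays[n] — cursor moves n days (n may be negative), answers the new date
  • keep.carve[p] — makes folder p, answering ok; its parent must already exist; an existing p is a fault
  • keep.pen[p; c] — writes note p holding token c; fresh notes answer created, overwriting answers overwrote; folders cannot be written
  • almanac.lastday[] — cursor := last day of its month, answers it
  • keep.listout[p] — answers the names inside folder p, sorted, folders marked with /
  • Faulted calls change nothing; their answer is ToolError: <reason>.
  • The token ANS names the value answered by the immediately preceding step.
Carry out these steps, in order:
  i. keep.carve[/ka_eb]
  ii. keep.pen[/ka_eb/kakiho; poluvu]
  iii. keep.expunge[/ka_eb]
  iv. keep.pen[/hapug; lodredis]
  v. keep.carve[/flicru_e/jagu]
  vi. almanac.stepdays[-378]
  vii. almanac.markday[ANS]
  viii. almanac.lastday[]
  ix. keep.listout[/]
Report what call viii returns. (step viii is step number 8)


! carve(p=/ka_eb) -> ok
! pen(p=/ka_eb/kakiho, c=poluvu) -> created
! expunge(p=/ka_eb) -> ToolError: not empty
! pen(p=/hapug, c=lodredis) -> created
! carve(p=/flicru_e/jagu) -> ok
! stepdays(n=-378) -> 2263-12-08
! markday(d=ANS) -> 2263-12-08
! lastday() -> 2263-12-31
! listout(p=/) -> [flicru_e/, hapug, ka_eb/, vo]

Answer: 2263-12-31


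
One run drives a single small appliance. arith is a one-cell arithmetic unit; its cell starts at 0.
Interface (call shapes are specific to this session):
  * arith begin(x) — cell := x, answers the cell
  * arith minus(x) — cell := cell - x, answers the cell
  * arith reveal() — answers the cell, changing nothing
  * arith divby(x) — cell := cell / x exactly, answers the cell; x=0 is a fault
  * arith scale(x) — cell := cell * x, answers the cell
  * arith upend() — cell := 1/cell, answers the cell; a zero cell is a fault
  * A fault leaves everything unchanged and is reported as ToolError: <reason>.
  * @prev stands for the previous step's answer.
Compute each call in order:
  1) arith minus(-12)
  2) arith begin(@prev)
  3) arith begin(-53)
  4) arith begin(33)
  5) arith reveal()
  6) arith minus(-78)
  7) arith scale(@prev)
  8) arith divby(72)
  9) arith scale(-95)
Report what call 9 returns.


Answer: -130055/8

Derivation:
→ arith minus(x='-12')
← 12
→ arith begin(x='@prev')
← 12
→ arith begin(x='-53')
← -53
→ arith begin(x='33')
← 33
→ arith reveal()
← 33
→ arith minus(x='-78')
← 111
→ arith scale(x='@prev')
← 12321
→ arith divby(x='72')
← 1369/8
→ arith scale(x='-95')
← -130055/8


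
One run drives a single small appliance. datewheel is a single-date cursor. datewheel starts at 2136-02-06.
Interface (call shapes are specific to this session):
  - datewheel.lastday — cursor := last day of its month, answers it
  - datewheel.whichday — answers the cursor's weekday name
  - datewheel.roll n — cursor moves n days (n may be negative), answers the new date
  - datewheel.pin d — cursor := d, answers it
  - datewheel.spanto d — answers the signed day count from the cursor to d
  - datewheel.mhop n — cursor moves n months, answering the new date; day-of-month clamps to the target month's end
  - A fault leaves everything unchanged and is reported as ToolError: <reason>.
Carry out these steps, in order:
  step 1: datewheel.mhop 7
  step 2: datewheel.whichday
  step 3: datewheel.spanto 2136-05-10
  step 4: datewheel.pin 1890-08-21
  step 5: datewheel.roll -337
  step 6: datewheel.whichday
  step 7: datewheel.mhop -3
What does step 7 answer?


Step: mhop[7]
Result: 2136-09-06
Step: whichday[]
Result: Thursday
Step: spanto[2136-05-10]
Result: -119
Step: pin[1890-08-21]
Result: 1890-08-21
Step: roll[-337]
Result: 1889-09-18
Step: whichday[]
Result: Wednesday
Step: mhop[-3]
Result: 1889-06-18

Answer: 1889-06-18


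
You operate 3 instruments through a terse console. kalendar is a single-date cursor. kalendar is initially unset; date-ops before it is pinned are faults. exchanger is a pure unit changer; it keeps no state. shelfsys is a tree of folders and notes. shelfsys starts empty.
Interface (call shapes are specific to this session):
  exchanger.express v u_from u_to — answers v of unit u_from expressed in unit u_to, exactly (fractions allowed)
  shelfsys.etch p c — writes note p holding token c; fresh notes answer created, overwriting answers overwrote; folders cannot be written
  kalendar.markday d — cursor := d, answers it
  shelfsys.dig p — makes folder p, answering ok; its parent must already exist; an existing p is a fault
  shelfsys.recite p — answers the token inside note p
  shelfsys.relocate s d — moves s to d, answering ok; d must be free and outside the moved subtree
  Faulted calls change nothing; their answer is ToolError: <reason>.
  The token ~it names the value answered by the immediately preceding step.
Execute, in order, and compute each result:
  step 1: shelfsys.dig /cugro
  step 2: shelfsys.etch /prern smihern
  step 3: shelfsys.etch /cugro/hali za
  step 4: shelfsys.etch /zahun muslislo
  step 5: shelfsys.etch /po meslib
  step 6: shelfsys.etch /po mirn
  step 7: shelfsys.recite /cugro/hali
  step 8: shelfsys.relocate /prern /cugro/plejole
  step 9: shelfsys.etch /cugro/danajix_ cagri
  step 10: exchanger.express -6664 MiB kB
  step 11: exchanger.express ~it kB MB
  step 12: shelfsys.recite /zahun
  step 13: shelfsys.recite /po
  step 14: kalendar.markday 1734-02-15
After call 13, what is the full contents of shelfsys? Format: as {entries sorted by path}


[in] shelfsys.dig p='/cugro'
[out] ok
[in] shelfsys.etch p='/prern' c='smihern'
[out] created
[in] shelfsys.etch p='/cugro/hali' c='za'
[out] created
[in] shelfsys.etch p='/zahun' c='muslislo'
[out] created
[in] shelfsys.etch p='/po' c='meslib'
[out] created
[in] shelfsys.etch p='/po' c='mirn'
[out] overwrote
[in] shelfsys.recite p='/cugro/hali'
[out] za
[in] shelfsys.relocate s='/prern' d='/cugro/plejole'
[out] ok
[in] shelfsys.etch p='/cugro/danajix_' c='cagri'
[out] created
[in] exchanger.express v='-6664' u_from='MiB' u_to='kB'
[out] -873463808/125
[in] exchanger.express v='~it' u_from='kB' u_to='MB'
[out] -109182976/15625
[in] shelfsys.recite p='/zahun'
[out] muslislo
[in] shelfsys.recite p='/po'
[out] mirn
[in] kalendar.markday d='1734-02-15'
[out] 1734-02-15

Answer: {cugro/, cugro/danajix_=cagri, cugro/hali=za, cugro/plejole=smihern, po=mirn, zahun=muslislo}
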